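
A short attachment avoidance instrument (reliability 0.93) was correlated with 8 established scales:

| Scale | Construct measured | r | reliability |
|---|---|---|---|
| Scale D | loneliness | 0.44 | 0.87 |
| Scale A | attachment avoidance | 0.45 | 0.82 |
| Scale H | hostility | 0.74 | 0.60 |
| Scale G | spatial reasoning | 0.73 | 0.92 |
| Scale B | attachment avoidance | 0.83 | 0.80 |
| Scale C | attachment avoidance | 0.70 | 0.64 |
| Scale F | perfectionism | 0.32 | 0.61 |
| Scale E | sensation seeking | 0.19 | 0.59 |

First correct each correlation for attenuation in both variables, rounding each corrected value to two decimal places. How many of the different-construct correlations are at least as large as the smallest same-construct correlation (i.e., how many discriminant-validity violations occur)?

Disattenuated r (r / √(r_scale · r_new)):
  Scale D (disc): 0.44 / √(0.87·0.93) = 0.49
  Scale A (conv): 0.45 / √(0.82·0.93) = 0.52
  Scale H (disc): 0.74 / √(0.60·0.93) = 0.99
  Scale G (disc): 0.73 / √(0.92·0.93) = 0.79
  Scale B (conv): 0.83 / √(0.80·0.93) = 0.96
  Scale C (conv): 0.70 / √(0.64·0.93) = 0.91
  Scale F (disc): 0.32 / √(0.61·0.93) = 0.42
  Scale E (disc): 0.19 / √(0.59·0.93) = 0.26
Smallest convergent = 0.52. Discriminant values: 0.49, 0.99, 0.79, 0.42, 0.26; count ≥ 0.52 → 2.

2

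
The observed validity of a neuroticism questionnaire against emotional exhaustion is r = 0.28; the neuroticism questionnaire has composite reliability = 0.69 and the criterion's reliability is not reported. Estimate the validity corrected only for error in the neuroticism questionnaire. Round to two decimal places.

0.34

Single correction: r_c = r_obs / √r_xx = 0.28 / √0.69 = 0.28 / 0.8307 ≈ 0.34.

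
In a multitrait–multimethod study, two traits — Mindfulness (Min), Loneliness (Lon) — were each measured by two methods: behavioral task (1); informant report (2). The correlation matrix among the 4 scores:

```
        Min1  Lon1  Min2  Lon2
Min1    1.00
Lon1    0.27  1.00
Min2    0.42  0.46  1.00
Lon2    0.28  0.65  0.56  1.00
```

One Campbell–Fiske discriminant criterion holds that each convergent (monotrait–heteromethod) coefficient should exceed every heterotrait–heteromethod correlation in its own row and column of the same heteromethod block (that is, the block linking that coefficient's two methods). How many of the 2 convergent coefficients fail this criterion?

Convergent coefficients and their comparison sets:
Min (methods 1·2): 0.42 vs {0.28, 0.46} → fail.
Lon (methods 1·2): 0.65 vs {0.46, 0.28} → pass.
1 of 2 fail.

1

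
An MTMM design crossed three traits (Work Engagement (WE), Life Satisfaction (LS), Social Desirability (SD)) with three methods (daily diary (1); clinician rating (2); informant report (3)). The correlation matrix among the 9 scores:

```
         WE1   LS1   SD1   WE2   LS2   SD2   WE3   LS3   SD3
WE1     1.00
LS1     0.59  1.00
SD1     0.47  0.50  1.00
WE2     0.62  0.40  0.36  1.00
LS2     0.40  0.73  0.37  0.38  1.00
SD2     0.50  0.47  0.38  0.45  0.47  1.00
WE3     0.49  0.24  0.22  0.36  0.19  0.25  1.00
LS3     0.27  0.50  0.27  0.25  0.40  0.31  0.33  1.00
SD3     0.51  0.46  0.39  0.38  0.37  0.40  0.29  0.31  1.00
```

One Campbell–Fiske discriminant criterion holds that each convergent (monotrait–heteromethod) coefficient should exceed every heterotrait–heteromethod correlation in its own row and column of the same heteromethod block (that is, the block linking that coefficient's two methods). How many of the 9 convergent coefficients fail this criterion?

4

Checking each validity diagonal entry against its comparison values:
WE (methods 1·2): 0.62 vs {0.40, 0.40, 0.50, 0.36} → pass.
WE (methods 1·3): 0.49 vs {0.27, 0.24, 0.51, 0.22} → fail.
WE (methods 2·3): 0.36 vs {0.25, 0.19, 0.38, 0.25} → fail.
LS (methods 1·2): 0.73 vs {0.40, 0.40, 0.47, 0.37} → pass.
LS (methods 1·3): 0.50 vs {0.24, 0.27, 0.46, 0.27} → pass.
LS (methods 2·3): 0.40 vs {0.19, 0.25, 0.37, 0.31} → pass.
SD (methods 1·2): 0.38 vs {0.36, 0.50, 0.37, 0.47} → fail.
SD (methods 1·3): 0.39 vs {0.22, 0.51, 0.27, 0.46} → fail.
SD (methods 2·3): 0.40 vs {0.25, 0.38, 0.31, 0.37} → pass.
4 of 9 fail.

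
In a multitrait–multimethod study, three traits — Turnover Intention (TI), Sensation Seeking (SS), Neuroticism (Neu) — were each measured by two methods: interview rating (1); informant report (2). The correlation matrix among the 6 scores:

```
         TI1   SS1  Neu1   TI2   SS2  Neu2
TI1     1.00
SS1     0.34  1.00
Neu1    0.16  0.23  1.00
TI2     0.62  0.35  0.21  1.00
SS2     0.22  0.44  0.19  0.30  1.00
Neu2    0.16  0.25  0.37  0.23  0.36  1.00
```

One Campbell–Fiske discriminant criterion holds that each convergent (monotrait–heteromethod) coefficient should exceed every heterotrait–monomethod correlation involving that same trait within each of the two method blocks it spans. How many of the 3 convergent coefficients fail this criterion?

0

Each convergent coefficient versus the relevant comparison correlations:
TI (methods 1·2): 0.62 vs {0.34, 0.30, 0.16, 0.23} → pass.
SS (methods 1·2): 0.44 vs {0.34, 0.30, 0.23, 0.36} → pass.
Neu (methods 1·2): 0.37 vs {0.16, 0.23, 0.23, 0.36} → pass.
0 of 3 fail.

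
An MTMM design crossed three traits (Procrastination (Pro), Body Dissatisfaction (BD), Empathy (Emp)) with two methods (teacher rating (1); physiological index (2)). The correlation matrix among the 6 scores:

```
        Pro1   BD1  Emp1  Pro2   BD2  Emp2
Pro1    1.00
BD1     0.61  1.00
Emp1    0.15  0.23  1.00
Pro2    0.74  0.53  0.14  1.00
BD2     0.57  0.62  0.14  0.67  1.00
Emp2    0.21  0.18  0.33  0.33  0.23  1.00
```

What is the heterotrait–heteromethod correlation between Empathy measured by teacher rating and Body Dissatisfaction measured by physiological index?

0.14

Different traits and methods: r(Emp1, BD2) = 0.14.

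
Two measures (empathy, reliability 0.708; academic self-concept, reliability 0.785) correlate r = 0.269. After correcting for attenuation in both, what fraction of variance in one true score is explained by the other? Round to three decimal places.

0.130

Disattenuated r = 0.269 / √(0.708 × 0.785) = 0.269 / 0.7455 = 0.3608.
Shared true-score variance = 0.3608² = 0.1302 ≈ 0.130.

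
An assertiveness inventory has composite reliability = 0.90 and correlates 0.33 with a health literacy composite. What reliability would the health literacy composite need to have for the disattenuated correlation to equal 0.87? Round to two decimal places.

r_true = r_obs / √(r_xx · r_yy) ⇒ 0.87 = 0.33 / √(0.90 · r_yy).
√(0.90 · r_yy) = 0.33 / 0.87 = 0.3793; 0.90 · r_yy = 0.1439; r_yy = 0.1439 / 0.90 ≈ 0.16.

0.16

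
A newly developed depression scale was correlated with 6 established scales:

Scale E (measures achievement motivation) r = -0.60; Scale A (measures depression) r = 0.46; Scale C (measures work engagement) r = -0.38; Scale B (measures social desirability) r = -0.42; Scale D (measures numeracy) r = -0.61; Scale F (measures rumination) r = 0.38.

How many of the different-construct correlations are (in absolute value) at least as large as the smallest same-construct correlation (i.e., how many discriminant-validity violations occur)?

Convergent (same construct = depression): Scale A.
Smallest convergent = 0.46. Discriminant |r|: 0.60, 0.38, 0.42, 0.61, 0.38; count ≥ 0.46 → 2.

2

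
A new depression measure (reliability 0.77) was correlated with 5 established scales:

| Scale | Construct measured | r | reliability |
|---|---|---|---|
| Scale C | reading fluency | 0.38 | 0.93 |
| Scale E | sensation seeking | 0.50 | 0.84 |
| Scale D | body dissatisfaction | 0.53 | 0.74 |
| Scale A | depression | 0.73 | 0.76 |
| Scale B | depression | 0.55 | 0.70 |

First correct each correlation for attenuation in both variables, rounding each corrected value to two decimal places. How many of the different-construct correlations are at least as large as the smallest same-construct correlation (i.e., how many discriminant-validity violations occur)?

0

Disattenuated r (r / √(r_scale · r_new)):
  Scale C (disc): 0.38 / √(0.93·0.77) = 0.45
  Scale E (disc): 0.50 / √(0.84·0.77) = 0.62
  Scale D (disc): 0.53 / √(0.74·0.77) = 0.70
  Scale A (conv): 0.73 / √(0.76·0.77) = 0.95
  Scale B (conv): 0.55 / √(0.70·0.77) = 0.75
Smallest convergent = 0.75. Discriminant values: 0.45, 0.62, 0.70; count ≥ 0.75 → 0.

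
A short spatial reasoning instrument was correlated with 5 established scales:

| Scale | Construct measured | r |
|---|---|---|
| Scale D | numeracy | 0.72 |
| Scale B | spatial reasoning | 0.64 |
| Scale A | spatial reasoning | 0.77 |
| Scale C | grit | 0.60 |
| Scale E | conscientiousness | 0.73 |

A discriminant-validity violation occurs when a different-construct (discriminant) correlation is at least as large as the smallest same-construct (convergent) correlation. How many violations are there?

2

Convergent (same construct = spatial reasoning): Scale B, Scale A.
Smallest convergent = 0.64. Discriminant values: 0.72, 0.60, 0.73; count ≥ 0.64 → 2.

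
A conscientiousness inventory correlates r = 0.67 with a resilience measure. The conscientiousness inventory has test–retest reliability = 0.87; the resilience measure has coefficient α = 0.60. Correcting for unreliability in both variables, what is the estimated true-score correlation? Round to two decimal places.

r_true = r_obs / √(r_xx · r_yy) = 0.67 / √(0.87 × 0.60) = 0.67 / √0.5220 = 0.67 / 0.7225 ≈ 0.93.

0.93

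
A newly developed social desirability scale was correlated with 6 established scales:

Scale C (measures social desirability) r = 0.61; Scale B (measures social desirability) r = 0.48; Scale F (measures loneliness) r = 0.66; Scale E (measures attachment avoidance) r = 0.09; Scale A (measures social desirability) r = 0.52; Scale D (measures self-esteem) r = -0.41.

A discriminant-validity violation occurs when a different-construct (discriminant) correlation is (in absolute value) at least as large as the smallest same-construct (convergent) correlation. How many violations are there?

Convergent (same construct = social desirability): Scale C, Scale B, Scale A.
Smallest convergent = 0.48. Discriminant |r|: 0.66, 0.09, 0.41; count ≥ 0.48 → 1.

1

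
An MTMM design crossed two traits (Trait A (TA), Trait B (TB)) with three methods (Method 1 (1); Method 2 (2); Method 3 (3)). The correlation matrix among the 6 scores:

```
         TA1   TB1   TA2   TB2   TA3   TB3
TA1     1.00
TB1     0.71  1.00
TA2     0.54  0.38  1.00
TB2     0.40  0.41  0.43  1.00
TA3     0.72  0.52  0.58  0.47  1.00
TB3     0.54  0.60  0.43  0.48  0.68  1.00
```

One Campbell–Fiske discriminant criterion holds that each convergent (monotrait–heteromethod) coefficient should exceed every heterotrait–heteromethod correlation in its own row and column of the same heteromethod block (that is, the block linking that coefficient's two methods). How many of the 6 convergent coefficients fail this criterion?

0

Each convergent coefficient versus the relevant comparison correlations:
TA (methods 1·2): 0.54 vs {0.40, 0.38} → pass.
TA (methods 1·3): 0.72 vs {0.54, 0.52} → pass.
TA (methods 2·3): 0.58 vs {0.43, 0.47} → pass.
TB (methods 1·2): 0.41 vs {0.38, 0.40} → pass.
TB (methods 1·3): 0.60 vs {0.52, 0.54} → pass.
TB (methods 2·3): 0.48 vs {0.47, 0.43} → pass.
0 of 6 fail.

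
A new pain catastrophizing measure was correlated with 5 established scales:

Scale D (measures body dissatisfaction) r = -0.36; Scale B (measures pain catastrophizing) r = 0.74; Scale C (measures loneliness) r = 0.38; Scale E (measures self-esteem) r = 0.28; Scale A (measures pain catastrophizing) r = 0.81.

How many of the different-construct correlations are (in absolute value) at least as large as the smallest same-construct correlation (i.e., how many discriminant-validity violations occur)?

0

Convergent (same construct = pain catastrophizing): Scale B, Scale A.
Smallest convergent = 0.74. Discriminant |r|: 0.36, 0.38, 0.28; count ≥ 0.74 → 0.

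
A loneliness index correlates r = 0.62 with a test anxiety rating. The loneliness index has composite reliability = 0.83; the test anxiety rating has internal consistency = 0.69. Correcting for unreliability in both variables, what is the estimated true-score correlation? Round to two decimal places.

0.82

r_true = r_obs / √(r_xx · r_yy) = 0.62 / √(0.83 × 0.69) = 0.62 / √0.5727 = 0.62 / 0.7568 ≈ 0.82.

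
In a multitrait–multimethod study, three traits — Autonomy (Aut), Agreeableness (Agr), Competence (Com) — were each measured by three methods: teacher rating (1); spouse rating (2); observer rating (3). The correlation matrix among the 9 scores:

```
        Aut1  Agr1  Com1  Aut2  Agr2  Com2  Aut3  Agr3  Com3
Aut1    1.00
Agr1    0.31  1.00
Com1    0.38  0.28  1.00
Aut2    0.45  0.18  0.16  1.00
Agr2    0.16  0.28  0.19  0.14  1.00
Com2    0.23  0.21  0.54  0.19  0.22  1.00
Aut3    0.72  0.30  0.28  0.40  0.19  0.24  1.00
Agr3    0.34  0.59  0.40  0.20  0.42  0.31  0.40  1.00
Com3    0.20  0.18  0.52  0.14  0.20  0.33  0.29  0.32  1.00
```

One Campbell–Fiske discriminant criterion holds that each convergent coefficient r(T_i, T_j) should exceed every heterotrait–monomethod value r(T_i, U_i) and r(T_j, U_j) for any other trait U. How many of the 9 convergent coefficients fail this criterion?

2

Each convergent coefficient versus the relevant comparison correlations:
Aut (methods 1·2): 0.45 vs {0.31, 0.14, 0.38, 0.19} → pass.
Aut (methods 1·3): 0.72 vs {0.31, 0.40, 0.38, 0.29} → pass.
Aut (methods 2·3): 0.40 vs {0.14, 0.40, 0.19, 0.29} → fail.
Agr (methods 1·2): 0.28 vs {0.31, 0.14, 0.28, 0.22} → fail.
Agr (methods 1·3): 0.59 vs {0.31, 0.40, 0.28, 0.32} → pass.
Agr (methods 2·3): 0.42 vs {0.14, 0.40, 0.22, 0.32} → pass.
Com (methods 1·2): 0.54 vs {0.38, 0.19, 0.28, 0.22} → pass.
Com (methods 1·3): 0.52 vs {0.38, 0.29, 0.28, 0.32} → pass.
Com (methods 2·3): 0.33 vs {0.19, 0.29, 0.22, 0.32} → pass.
2 of 9 fail.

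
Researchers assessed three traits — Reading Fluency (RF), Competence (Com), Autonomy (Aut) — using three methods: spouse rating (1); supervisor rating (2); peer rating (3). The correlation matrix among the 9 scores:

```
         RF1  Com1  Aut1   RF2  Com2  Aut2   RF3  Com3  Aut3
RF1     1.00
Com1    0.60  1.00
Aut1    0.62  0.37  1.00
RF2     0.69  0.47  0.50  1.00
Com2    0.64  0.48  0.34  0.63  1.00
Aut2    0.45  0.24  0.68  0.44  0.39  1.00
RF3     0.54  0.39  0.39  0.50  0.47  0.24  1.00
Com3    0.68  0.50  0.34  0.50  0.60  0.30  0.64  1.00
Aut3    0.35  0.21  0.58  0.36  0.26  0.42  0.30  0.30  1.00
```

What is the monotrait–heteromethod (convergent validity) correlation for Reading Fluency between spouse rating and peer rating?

Same trait (RF), different methods: r(RF1, RF3) = 0.54.

0.54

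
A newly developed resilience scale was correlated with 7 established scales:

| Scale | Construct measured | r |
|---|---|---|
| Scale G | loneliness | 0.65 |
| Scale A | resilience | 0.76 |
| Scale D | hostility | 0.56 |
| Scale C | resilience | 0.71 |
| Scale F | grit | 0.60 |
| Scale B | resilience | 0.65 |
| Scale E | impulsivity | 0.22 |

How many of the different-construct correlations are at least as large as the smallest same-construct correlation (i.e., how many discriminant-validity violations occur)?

1

Convergent (same construct = resilience): Scale A, Scale C, Scale B.
Smallest convergent = 0.65. Discriminant values: 0.65, 0.56, 0.60, 0.22; count ≥ 0.65 → 1.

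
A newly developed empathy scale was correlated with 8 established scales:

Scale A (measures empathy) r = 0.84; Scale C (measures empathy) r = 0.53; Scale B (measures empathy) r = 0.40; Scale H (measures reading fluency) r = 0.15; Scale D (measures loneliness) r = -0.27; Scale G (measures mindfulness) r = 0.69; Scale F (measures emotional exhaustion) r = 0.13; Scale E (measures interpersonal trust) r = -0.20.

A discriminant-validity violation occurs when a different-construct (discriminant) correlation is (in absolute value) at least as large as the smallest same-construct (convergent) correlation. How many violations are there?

Convergent (same construct = empathy): Scale A, Scale C, Scale B.
Smallest convergent = 0.40. Discriminant |r|: 0.15, 0.27, 0.69, 0.13, 0.20; count ≥ 0.40 → 1.

1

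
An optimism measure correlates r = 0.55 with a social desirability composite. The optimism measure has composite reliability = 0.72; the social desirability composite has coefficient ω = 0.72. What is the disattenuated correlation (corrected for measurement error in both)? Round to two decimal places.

r_true = r_obs / √(r_xx · r_yy) = 0.55 / √(0.72 × 0.72) = 0.55 / √0.5184 = 0.55 / 0.7200 ≈ 0.76.

0.76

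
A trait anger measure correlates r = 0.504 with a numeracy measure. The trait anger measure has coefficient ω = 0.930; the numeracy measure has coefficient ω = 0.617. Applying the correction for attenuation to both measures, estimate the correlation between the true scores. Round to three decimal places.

0.665

r_true = r_obs / √(r_xx · r_yy) = 0.504 / √(0.930 × 0.617) = 0.504 / √0.573810 = 0.504 / 0.7575 ≈ 0.665.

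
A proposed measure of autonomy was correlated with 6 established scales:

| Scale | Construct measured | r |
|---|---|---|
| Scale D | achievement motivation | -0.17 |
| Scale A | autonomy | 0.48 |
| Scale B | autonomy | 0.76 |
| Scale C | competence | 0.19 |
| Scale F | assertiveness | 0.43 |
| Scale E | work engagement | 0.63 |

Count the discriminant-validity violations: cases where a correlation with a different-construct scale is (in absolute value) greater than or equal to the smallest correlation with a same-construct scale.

1

Convergent (same construct = autonomy): Scale A, Scale B.
Smallest convergent = 0.48. Discriminant |r|: 0.17, 0.19, 0.43, 0.63; count ≥ 0.48 → 1.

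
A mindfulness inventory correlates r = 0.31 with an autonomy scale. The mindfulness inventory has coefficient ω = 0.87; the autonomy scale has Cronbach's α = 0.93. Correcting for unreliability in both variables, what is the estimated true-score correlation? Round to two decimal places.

r_true = r_obs / √(r_xx · r_yy) = 0.31 / √(0.87 × 0.93) = 0.31 / √0.8091 = 0.31 / 0.8995 ≈ 0.34.

0.34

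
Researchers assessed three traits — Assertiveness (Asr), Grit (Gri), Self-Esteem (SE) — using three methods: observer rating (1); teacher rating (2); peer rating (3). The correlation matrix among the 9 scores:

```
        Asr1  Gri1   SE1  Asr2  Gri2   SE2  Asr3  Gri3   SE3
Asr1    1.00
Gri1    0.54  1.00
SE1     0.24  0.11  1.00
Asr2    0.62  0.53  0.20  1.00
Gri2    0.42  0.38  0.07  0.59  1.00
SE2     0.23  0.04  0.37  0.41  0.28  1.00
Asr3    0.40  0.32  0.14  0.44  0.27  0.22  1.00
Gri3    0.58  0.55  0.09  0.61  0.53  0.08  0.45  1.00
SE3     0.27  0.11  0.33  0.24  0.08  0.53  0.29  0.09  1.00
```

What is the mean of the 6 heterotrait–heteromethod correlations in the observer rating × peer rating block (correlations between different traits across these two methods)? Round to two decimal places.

0.25

HTHM values (method 1 × method 3): 0.58, 0.27, 0.32, 0.11, 0.14, 0.09; mean = 1.51/6 = 0.25.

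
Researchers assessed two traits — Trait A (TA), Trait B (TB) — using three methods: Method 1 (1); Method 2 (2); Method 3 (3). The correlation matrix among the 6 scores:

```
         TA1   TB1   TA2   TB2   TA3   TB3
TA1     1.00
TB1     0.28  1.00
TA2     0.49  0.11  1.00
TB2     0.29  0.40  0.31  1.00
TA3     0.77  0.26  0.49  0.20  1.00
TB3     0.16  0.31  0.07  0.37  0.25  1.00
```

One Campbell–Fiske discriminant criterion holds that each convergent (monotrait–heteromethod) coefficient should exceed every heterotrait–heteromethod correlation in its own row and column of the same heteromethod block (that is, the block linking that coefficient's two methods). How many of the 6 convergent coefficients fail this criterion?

0

Each convergent coefficient versus the relevant comparison correlations:
TA (methods 1·2): 0.49 vs {0.29, 0.11} → pass.
TA (methods 1·3): 0.77 vs {0.16, 0.26} → pass.
TA (methods 2·3): 0.49 vs {0.07, 0.20} → pass.
TB (methods 1·2): 0.40 vs {0.11, 0.29} → pass.
TB (methods 1·3): 0.31 vs {0.26, 0.16} → pass.
TB (methods 2·3): 0.37 vs {0.20, 0.07} → pass.
0 of 6 fail.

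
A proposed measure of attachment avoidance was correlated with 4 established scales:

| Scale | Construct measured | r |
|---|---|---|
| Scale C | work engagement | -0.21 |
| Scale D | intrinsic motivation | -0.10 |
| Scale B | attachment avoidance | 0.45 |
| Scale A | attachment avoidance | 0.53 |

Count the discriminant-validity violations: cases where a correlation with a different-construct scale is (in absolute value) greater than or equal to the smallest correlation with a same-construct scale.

0

Convergent (same construct = attachment avoidance): Scale B, Scale A.
Smallest convergent = 0.45. Discriminant |r|: 0.21, 0.10; count ≥ 0.45 → 0.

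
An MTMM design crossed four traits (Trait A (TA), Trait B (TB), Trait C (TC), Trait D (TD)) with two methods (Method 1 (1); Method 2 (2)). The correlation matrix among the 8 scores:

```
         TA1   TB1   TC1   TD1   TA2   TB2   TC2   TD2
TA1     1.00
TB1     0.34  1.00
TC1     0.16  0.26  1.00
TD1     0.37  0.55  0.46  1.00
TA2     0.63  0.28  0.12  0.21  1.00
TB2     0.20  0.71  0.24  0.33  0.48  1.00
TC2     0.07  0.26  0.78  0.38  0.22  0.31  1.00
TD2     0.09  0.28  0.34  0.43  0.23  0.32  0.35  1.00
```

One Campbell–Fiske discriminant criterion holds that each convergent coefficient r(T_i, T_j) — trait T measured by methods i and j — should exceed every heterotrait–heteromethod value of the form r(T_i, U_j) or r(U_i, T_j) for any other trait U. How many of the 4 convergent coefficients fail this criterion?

0

Checking each validity diagonal entry against its comparison values:
TA (methods 1·2): 0.63 vs {0.20, 0.28, 0.07, 0.12, 0.09, 0.21} → pass.
TB (methods 1·2): 0.71 vs {0.28, 0.20, 0.26, 0.24, 0.28, 0.33} → pass.
TC (methods 1·2): 0.78 vs {0.12, 0.07, 0.24, 0.26, 0.34, 0.38} → pass.
TD (methods 1·2): 0.43 vs {0.21, 0.09, 0.33, 0.28, 0.38, 0.34} → pass.
0 of 4 fail.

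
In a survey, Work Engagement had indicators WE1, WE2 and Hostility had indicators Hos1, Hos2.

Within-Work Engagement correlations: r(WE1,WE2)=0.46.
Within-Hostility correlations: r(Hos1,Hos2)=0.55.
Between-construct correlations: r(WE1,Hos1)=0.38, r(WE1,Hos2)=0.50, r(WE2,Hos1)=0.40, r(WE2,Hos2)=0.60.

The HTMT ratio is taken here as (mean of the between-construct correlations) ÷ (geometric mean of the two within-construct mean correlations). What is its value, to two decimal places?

Mean between = 1.88/4 = 0.4700.
Mean within-WE = 0.46/1 = 0.4600; mean within-Hos = 0.55/1 = 0.5500.
Geometric mean = √(0.4600 × 0.5500) = 0.5030.
HTMT = 0.4700 / 0.5030 = 0.93.

0.93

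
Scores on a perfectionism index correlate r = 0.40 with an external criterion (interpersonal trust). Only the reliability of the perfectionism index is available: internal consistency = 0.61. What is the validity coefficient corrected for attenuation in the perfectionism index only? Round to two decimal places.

Single correction: r_c = r_obs / √r_xx = 0.40 / √0.61 = 0.40 / 0.7810 ≈ 0.51.

0.51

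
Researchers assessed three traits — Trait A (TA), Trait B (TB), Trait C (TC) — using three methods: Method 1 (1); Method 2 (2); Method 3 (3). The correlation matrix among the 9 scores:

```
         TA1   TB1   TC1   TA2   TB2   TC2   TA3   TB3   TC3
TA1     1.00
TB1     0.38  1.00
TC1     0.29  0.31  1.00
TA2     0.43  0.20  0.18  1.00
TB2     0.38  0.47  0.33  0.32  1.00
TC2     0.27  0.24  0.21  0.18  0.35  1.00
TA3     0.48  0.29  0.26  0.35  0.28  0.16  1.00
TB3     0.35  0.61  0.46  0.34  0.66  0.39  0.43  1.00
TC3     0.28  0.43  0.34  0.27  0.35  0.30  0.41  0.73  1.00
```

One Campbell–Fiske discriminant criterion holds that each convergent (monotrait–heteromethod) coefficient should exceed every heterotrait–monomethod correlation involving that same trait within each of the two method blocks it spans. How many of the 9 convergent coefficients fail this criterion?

Checking each validity diagonal entry against its comparison values:
TA (methods 1·2): 0.43 vs {0.38, 0.32, 0.29, 0.18} → pass.
TA (methods 1·3): 0.48 vs {0.38, 0.43, 0.29, 0.41} → pass.
TA (methods 2·3): 0.35 vs {0.32, 0.43, 0.18, 0.41} → fail.
TB (methods 1·2): 0.47 vs {0.38, 0.32, 0.31, 0.35} → pass.
TB (methods 1·3): 0.61 vs {0.38, 0.43, 0.31, 0.73} → fail.
TB (methods 2·3): 0.66 vs {0.32, 0.43, 0.35, 0.73} → fail.
TC (methods 1·2): 0.21 vs {0.29, 0.18, 0.31, 0.35} → fail.
TC (methods 1·3): 0.34 vs {0.29, 0.41, 0.31, 0.73} → fail.
TC (methods 2·3): 0.30 vs {0.18, 0.41, 0.35, 0.73} → fail.
6 of 9 fail.

6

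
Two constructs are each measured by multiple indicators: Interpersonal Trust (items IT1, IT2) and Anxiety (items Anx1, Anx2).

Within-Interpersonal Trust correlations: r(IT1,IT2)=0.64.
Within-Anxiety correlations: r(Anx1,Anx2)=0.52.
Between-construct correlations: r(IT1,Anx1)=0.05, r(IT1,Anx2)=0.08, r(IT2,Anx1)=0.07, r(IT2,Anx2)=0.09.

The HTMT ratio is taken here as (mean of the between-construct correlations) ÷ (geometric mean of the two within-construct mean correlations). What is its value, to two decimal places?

0.13

Mean between = 0.29/4 = 0.0725.
Mean within-IT = 0.64/1 = 0.6400; mean within-Anx = 0.52/1 = 0.5200.
Geometric mean = √(0.6400 × 0.5200) = 0.5769.
HTMT = 0.0725 / 0.5769 = 0.13.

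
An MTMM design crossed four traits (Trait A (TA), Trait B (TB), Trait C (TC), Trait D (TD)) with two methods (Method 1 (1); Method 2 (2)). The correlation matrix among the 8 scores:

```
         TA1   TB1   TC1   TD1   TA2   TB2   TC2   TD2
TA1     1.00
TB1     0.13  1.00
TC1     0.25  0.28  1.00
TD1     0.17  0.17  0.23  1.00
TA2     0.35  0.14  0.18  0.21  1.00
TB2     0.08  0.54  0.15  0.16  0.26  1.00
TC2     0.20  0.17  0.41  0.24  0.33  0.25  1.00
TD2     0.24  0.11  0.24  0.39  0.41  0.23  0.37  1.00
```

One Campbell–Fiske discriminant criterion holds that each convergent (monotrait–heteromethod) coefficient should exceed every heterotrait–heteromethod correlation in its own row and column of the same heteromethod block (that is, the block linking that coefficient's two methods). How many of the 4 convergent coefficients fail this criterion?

0

Each convergent coefficient versus the relevant comparison correlations:
TA (methods 1·2): 0.35 vs {0.08, 0.14, 0.20, 0.18, 0.24, 0.21} → pass.
TB (methods 1·2): 0.54 vs {0.14, 0.08, 0.17, 0.15, 0.11, 0.16} → pass.
TC (methods 1·2): 0.41 vs {0.18, 0.20, 0.15, 0.17, 0.24, 0.24} → pass.
TD (methods 1·2): 0.39 vs {0.21, 0.24, 0.16, 0.11, 0.24, 0.24} → pass.
0 of 4 fail.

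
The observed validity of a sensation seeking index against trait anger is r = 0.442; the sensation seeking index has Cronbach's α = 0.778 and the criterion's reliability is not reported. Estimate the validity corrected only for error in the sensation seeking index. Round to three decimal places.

Single correction: r_c = r_obs / √r_xx = 0.442 / √0.778 = 0.442 / 0.8820 ≈ 0.501.

0.501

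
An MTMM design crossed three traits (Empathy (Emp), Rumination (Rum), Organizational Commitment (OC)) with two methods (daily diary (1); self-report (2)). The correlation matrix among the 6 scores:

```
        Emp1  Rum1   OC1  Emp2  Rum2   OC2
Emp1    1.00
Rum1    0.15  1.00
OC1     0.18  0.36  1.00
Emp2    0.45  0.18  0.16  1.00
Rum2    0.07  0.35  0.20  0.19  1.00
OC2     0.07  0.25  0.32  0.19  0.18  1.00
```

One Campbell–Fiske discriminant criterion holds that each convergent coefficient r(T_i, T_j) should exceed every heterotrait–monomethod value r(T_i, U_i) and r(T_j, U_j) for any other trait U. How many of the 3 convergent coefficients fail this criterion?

Checking each validity diagonal entry against its comparison values:
Emp (methods 1·2): 0.45 vs {0.15, 0.19, 0.18, 0.19} → pass.
Rum (methods 1·2): 0.35 vs {0.15, 0.19, 0.36, 0.18} → fail.
OC (methods 1·2): 0.32 vs {0.18, 0.19, 0.36, 0.18} → fail.
2 of 3 fail.

2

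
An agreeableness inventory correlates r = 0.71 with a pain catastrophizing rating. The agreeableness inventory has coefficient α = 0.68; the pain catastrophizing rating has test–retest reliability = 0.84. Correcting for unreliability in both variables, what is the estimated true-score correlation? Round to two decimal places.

0.94

r_true = r_obs / √(r_xx · r_yy) = 0.71 / √(0.68 × 0.84) = 0.71 / √0.5712 = 0.71 / 0.7558 ≈ 0.94.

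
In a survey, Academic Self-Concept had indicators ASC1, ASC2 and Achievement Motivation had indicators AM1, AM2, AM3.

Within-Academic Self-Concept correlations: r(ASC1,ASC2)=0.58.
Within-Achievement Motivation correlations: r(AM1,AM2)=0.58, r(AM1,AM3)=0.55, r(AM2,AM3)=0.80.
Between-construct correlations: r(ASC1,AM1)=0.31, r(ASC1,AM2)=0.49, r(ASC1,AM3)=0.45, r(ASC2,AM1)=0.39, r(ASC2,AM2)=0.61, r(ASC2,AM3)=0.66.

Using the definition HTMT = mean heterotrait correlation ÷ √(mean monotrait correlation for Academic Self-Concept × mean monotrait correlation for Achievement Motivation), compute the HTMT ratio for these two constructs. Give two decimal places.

0.79

Between-construct mean = 2.91/6 = 0.4850.
Mean within-ASC = 0.58/1 = 0.5800; mean within-AM = 1.93/3 = 0.6433.
Geometric mean = √(0.5800 × 0.6433) = 0.6108.
HTMT = 0.4850 / 0.6108 = 0.79.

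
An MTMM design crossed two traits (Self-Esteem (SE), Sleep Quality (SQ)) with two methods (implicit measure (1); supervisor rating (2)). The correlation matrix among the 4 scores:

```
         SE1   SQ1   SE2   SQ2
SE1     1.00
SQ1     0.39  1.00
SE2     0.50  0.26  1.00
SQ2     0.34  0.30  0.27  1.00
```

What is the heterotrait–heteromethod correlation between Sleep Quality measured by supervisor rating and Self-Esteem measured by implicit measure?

0.34

Different traits and methods: r(SQ2, SE1) = 0.34.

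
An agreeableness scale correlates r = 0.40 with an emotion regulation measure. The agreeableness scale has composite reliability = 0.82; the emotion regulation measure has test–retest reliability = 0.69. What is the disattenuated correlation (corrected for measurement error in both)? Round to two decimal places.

r_true = r_obs / √(r_xx · r_yy) = 0.40 / √(0.82 × 0.69) = 0.40 / √0.5658 = 0.40 / 0.7522 ≈ 0.53.

0.53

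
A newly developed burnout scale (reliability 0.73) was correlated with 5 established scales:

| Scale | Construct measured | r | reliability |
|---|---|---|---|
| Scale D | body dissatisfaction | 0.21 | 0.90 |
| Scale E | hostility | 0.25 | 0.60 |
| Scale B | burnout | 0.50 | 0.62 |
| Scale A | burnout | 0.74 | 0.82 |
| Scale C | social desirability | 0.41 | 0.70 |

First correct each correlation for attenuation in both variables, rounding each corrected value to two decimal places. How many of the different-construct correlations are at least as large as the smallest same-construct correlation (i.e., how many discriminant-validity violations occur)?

Disattenuated r (r / √(r_scale · r_new)):
  Scale D (disc): 0.21 / √(0.90·0.73) = 0.26
  Scale E (disc): 0.25 / √(0.60·0.73) = 0.38
  Scale B (conv): 0.50 / √(0.62·0.73) = 0.74
  Scale A (conv): 0.74 / √(0.82·0.73) = 0.96
  Scale C (disc): 0.41 / √(0.70·0.73) = 0.57
Smallest convergent = 0.74. Discriminant values: 0.26, 0.38, 0.57; count ≥ 0.74 → 0.

0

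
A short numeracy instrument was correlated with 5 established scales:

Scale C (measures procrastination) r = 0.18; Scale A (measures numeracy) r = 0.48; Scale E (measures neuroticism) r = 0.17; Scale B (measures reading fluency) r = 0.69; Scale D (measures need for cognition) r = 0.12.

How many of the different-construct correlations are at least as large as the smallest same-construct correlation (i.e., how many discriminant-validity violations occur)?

1

Convergent (same construct = numeracy): Scale A.
Smallest convergent = 0.48. Discriminant values: 0.18, 0.17, 0.69, 0.12; count ≥ 0.48 → 1.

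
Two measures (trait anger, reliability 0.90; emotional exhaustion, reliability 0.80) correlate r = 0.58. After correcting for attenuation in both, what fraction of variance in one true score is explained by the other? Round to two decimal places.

Disattenuated r = 0.58 / √(0.90 × 0.80) = 0.58 / 0.8485 = 0.6836.
Shared true-score variance = 0.6836² = 0.4673 ≈ 0.47.

0.47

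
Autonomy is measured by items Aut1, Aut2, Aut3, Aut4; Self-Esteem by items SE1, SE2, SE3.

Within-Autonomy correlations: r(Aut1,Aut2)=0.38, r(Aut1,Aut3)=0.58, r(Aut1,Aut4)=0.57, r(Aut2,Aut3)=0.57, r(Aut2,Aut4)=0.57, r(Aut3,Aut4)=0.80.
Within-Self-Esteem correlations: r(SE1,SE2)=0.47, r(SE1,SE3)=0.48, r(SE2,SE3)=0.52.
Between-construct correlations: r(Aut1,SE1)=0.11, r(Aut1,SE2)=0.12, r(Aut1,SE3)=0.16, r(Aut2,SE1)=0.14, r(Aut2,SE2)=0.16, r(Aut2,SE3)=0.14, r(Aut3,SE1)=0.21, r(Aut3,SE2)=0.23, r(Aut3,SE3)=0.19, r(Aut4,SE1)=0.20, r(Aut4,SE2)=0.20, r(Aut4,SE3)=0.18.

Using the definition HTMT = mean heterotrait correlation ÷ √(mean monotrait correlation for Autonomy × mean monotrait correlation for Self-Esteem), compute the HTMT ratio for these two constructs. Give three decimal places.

Mean heterotrait r = 2.04/12 = 0.1700.
Mean within-Aut = 3.47/6 = 0.5783; mean within-SE = 1.47/3 = 0.4900.
Geometric mean = √(0.5783 × 0.4900) = 0.5323.
HTMT = 0.1700 / 0.5323 = 0.319.

0.319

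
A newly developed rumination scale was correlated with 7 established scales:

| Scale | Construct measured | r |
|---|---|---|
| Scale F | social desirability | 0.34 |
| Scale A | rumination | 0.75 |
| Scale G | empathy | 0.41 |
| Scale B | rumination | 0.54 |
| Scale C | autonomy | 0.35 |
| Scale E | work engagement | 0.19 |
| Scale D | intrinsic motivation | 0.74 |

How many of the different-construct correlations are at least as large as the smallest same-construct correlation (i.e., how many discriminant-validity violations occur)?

1

Convergent (same construct = rumination): Scale A, Scale B.
Smallest convergent = 0.54. Discriminant values: 0.34, 0.41, 0.35, 0.19, 0.74; count ≥ 0.54 → 1.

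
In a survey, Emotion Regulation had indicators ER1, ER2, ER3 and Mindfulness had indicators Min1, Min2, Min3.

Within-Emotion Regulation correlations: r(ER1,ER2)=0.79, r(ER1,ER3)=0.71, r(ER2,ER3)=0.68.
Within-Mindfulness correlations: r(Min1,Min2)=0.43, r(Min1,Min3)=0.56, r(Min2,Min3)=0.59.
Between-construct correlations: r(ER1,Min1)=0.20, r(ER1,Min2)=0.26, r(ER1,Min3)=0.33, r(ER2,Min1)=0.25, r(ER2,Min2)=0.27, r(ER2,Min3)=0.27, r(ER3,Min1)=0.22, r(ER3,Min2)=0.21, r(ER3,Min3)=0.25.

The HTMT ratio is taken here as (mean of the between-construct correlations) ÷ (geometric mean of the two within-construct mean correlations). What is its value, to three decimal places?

Mean between = 2.26/9 = 0.2511.
Mean within-ER = 2.18/3 = 0.7267; mean within-Min = 1.58/3 = 0.5267.
Geometric mean = √(0.7267 × 0.5267) = 0.6187.
HTMT = 0.2511 / 0.6187 = 0.406.

0.406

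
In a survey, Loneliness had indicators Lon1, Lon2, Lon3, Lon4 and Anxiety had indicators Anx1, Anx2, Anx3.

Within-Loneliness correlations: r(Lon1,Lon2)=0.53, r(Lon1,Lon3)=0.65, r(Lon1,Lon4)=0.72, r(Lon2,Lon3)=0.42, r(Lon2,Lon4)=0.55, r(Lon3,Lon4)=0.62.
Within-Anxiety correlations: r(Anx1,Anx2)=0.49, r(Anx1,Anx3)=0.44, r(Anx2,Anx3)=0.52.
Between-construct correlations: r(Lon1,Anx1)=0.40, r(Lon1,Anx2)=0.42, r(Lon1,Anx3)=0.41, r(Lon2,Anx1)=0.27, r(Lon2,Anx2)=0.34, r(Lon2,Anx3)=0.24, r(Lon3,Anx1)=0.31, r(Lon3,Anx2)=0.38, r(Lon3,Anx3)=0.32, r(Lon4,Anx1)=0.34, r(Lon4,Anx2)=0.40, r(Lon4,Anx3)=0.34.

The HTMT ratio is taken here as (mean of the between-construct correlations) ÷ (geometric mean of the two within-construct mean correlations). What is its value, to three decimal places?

0.655

Mean between = 4.17/12 = 0.3475.
Mean within-Lon = 3.49/6 = 0.5817; mean within-Anx = 1.45/3 = 0.4833.
Geometric mean = √(0.5817 × 0.4833) = 0.5302.
HTMT = 0.3475 / 0.5302 = 0.655.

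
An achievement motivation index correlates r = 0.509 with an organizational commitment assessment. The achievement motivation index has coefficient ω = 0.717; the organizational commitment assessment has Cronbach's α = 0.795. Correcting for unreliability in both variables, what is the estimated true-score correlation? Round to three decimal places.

r_true = r_obs / √(r_xx · r_yy) = 0.509 / √(0.717 × 0.795) = 0.509 / √0.570015 = 0.509 / 0.7550 ≈ 0.674.

0.674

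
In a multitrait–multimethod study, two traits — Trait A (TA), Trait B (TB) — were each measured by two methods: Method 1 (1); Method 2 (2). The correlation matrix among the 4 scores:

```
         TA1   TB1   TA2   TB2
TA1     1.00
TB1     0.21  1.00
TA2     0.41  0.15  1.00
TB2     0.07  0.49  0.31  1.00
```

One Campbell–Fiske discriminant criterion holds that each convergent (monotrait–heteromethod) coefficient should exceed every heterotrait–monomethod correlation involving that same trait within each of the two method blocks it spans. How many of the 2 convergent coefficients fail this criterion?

Checking each validity diagonal entry against its comparison values:
TA (methods 1·2): 0.41 vs {0.21, 0.31} → pass.
TB (methods 1·2): 0.49 vs {0.21, 0.31} → pass.
0 of 2 fail.

0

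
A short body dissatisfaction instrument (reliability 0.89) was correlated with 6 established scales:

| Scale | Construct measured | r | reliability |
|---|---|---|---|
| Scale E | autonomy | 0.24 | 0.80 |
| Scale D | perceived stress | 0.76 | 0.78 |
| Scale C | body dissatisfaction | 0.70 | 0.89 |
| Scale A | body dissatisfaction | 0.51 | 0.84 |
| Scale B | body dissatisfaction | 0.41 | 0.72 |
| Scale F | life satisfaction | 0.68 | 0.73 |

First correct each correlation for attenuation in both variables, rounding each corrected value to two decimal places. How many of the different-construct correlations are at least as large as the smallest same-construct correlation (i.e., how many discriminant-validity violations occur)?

Disattenuated r (r / √(r_scale · r_new)):
  Scale E (disc): 0.24 / √(0.80·0.89) = 0.28
  Scale D (disc): 0.76 / √(0.78·0.89) = 0.91
  Scale C (conv): 0.70 / √(0.89·0.89) = 0.79
  Scale A (conv): 0.51 / √(0.84·0.89) = 0.59
  Scale B (conv): 0.41 / √(0.72·0.89) = 0.51
  Scale F (disc): 0.68 / √(0.73·0.89) = 0.84
Smallest convergent = 0.51. Discriminant values: 0.28, 0.91, 0.84; count ≥ 0.51 → 2.

2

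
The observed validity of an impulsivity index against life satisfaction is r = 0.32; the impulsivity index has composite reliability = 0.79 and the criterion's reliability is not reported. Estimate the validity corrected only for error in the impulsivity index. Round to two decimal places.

Single correction: r_c = r_obs / √r_xx = 0.32 / √0.79 = 0.32 / 0.8888 ≈ 0.36.

0.36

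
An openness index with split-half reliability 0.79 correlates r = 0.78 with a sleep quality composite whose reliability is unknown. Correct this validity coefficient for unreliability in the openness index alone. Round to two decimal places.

Single correction: r_c = r_obs / √r_xx = 0.78 / √0.79 = 0.78 / 0.8888 ≈ 0.88.

0.88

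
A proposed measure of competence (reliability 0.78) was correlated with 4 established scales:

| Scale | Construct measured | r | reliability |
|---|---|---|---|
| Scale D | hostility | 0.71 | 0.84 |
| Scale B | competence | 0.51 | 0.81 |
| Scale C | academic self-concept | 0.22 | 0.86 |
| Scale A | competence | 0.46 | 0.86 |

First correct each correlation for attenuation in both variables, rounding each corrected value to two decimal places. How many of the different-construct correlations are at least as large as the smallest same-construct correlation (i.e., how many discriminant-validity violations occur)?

Disattenuated r (r / √(r_scale · r_new)):
  Scale D (disc): 0.71 / √(0.84·0.78) = 0.88
  Scale B (conv): 0.51 / √(0.81·0.78) = 0.64
  Scale C (disc): 0.22 / √(0.86·0.78) = 0.27
  Scale A (conv): 0.46 / √(0.86·0.78) = 0.56
Smallest convergent = 0.56. Discriminant values: 0.88, 0.27; count ≥ 0.56 → 1.

1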